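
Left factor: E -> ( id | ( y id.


Common prefix: '('
Factored: E -> ( E', E' -> id | y id


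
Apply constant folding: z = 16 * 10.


16 * 10 = 160 at compile time
Optimized: z = 160


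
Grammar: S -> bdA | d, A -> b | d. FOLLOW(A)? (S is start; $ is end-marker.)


$ ∈ FOLLOW(S). For each A -> αBβ: add FIRST(β)\{ε} to FOLLOW(B); if β nullable, add FOLLOW(A).
FOLLOW(A) = {$}


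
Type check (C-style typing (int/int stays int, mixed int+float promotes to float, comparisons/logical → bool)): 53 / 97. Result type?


Operand types: int / int
Rule: mixed int/float promotes to float; int/int stays int
Result type: int


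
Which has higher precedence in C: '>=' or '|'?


'>=' is relational (level 7); '|' is bitwise OR (level 3)
Higher level binds tighter
'>=' has higher precedence than '|'


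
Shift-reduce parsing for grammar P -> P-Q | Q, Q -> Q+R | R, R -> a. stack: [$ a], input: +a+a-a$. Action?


'a' on top is the handle for R -> a
Action: reduce (R -> a)


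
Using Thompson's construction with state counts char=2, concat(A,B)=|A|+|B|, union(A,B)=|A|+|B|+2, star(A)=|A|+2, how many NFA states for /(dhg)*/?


Syntax tree has 3 char leaf(s), 0 union(s), 1 star(s)
chars contribute 3×2 = 6; each union adds +2; each star adds +2
Total: 6 + 0 + 2 = 8 states


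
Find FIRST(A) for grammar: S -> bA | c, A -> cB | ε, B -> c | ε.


Per alternative of A: FIRST(cB) = {c}; FIRST(ε) = {ε}
FIRST(A) = {c, ε}


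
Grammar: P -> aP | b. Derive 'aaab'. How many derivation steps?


Derivation: P => aP => aaP => aaaP => aaab
Steps: 4


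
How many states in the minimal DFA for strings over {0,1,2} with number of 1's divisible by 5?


Track (count of 1) mod 5: states 0..4, accept at 0
Minimal DFA: 5 states


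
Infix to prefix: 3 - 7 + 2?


left-to-right (same/higher precedence on left): tree is (+ (- 3 7) 2)
Prefix: + - 3 7 2


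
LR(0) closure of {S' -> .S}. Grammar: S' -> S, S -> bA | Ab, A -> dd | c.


Start: S' -> .S
For each item with dot before a nonterminal B, add B -> .γ for every B-production
Closure: [S' -> .S, S -> .bA, S -> .Ab, A -> .dd, A -> .c]


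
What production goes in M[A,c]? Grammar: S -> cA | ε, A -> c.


For [A, c]: 'c' ∈ FIRST(c)
Entry: A -> c


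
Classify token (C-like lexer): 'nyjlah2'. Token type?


Pattern: letter/underscore followed by alphanumerics, not a keyword
Type: IDENTIFIER


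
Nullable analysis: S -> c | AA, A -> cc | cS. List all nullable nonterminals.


A nonterminal is nullable iff some alternative derives ε (directly, or every symbol in it is nullable)
Nullable: {}


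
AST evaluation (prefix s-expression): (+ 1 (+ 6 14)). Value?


Evaluate inner: (+ 6 14) = 20
Evaluate root: (+ 1 20) = 21
Result: 21


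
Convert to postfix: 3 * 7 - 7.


Left to right (same or higher precedence on left)
Postfix: 3 7 * 7 -


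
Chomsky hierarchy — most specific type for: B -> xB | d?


Right-linear: every RHS is a terminal or a terminal followed by one nonterminal
Classification: Type 3 (Regular)


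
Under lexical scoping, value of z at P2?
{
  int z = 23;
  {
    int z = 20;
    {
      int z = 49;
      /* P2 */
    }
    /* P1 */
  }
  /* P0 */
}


z declared in the same block as P2
z = 49


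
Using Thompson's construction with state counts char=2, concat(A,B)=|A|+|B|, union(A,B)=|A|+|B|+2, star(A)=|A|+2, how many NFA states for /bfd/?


Syntax tree has 3 char leaf(s), 0 union(s), 0 star(s)
chars contribute 3×2 = 6; each union adds +2; each star adds +2
Total: 6 + 0 + 0 = 6 states


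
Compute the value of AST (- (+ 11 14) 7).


Evaluate inner: (+ 11 14) = 25
Evaluate root: (- 25 7) = 18
Result: 18


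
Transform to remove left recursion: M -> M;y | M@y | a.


Left-recursive alternatives: M;y, M@y; non-recursive: a
Introduce M': M -> aM', M' -> ;yM' | @yM' | ε


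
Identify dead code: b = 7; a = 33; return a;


b is assigned but never read
Dead: 'b = 7'


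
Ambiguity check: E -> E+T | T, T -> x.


precedence layered via separate nonterminal T: deterministic
Unambiguous


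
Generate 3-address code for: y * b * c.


Break into single-operator statements:
t1 = y * b
t2 = t1 * c


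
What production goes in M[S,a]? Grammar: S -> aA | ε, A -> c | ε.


For [S, a]: 'a' ∈ FIRST(aA)
Entry: S -> aA


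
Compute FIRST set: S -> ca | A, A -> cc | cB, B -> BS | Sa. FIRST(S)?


Per alternative of S: FIRST(ca) = {c}; FIRST(A) = {c}
FIRST(S) = {c}


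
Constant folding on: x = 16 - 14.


16 - 14 = 2 at compile time
Optimized: x = 2


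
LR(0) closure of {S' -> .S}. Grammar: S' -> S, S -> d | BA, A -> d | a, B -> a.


Start: S' -> .S
For each item with dot before a nonterminal B, add B -> .γ for every B-production
Closure: [S' -> .S, S -> .d, S -> .BA, B -> .a]


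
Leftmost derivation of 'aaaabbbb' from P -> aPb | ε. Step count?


Derivation: P => aPb => aaPbb => aaaPbbb => aaaaPbbbb => aaaabbbb
Steps: 5


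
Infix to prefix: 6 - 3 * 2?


'*' binds tighter: tree is (- 6 (* 3 2))
Prefix: - 6 * 3 2


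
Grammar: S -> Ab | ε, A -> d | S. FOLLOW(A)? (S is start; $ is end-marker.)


$ ∈ FOLLOW(S). For each A -> αBβ: add FIRST(β)\{ε} to FOLLOW(B); if β nullable, add FOLLOW(A).
FOLLOW(A) = {b}


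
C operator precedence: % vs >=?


'%' is multiplicative (level 10); '>=' is relational (level 7)
Higher level binds tighter
'%' has higher precedence than '>='


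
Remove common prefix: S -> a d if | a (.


Common prefix: 'a'
Factored: S -> a S', S' -> d if | (


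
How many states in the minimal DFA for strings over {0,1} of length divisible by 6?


Track length mod 6: states 0..5, accept at 0
Minimal DFA: 6 states


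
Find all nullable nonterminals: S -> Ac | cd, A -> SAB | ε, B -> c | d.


A nonterminal is nullable iff some alternative derives ε (directly, or every symbol in it is nullable)
Nullable: {A}


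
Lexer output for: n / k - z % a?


Scan left to right, longest-match per lexeme
Tokens: ID(n), OP(/), ID(k), OP(-), ID(z), OP(%), ID(a)


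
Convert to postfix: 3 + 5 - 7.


Left to right (same or higher precedence on left)
Postfix: 3 5 + 7 -


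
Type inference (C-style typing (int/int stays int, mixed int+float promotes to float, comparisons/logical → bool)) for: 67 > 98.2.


Operand types: int > float
Rule: comparison yields bool
Result type: bool


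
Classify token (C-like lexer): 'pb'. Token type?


Pattern: letter/underscore followed by alphanumerics, not a keyword
Type: IDENTIFIER


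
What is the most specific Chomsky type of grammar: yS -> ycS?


LHS has context (more than one symbol) and |LHS| ≤ |RHS|
Classification: Type 1 (Context-Sensitive)


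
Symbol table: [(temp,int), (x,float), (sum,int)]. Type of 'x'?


Lookup 'x' → type float


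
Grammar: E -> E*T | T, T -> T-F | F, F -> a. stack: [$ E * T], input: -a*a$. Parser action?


'-' can extend T; shift to build T -> T-F
Action: shift


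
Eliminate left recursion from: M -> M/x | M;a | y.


Left-recursive alternatives: M/x, M;a; non-recursive: y
Introduce M': M -> yM', M' -> /xM' | ;aM' | ε


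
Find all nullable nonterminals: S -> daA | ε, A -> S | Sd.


A nonterminal is nullable iff some alternative derives ε (directly, or every symbol in it is nullable)
Nullable: {A, S}


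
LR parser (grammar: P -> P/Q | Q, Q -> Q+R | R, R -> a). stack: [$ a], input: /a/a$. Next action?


'a' on top is the handle for R -> a
Action: reduce (R -> a)


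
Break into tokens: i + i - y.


Scan left to right, longest-match per lexeme
Tokens: ID(i), OP(+), ID(i), OP(-), ID(y)


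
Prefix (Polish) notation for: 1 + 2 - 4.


left-to-right (same/higher precedence on left): tree is (- (+ 1 2) 4)
Prefix: - + 1 2 4


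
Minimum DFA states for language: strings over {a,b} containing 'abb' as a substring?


KMP-style automaton: 3 progress states + 1 absorbing accept = 4
Minimal DFA: 4 states


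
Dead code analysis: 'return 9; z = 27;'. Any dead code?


statement follows a return and is unreachable
Dead: 'z = 27'


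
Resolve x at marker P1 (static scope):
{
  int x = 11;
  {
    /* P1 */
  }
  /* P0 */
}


P1's block does not declare x; resolves to the enclosing declaration at depth 0
x = 11


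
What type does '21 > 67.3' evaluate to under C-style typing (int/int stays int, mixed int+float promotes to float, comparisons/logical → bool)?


Operand types: int > float
Rule: comparison yields bool
Result type: bool


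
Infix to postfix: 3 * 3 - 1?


Left to right (same or higher precedence on left)
Postfix: 3 3 * 1 -


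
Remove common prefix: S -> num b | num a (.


Common prefix: 'num'
Factored: S -> num S', S' -> b | a (


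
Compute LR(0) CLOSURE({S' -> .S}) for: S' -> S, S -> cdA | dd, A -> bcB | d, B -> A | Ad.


Start: S' -> .S
For each item with dot before a nonterminal B, add B -> .γ for every B-production
Closure: [S' -> .S, S -> .cdA, S -> .dd]


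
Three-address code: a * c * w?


Break into single-operator statements:
t1 = a * c
t2 = t1 * w


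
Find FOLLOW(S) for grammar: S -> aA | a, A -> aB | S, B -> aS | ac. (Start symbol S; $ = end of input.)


$ ∈ FOLLOW(S). For each A -> αBβ: add FIRST(β)\{ε} to FOLLOW(B); if β nullable, add FOLLOW(A).
FOLLOW(S) = {$}


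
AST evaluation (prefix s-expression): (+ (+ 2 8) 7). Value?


Evaluate inner: (+ 2 8) = 10
Evaluate root: (+ 10 7) = 17
Result: 17


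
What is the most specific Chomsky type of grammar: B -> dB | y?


Right-linear: every RHS is a terminal or a terminal followed by one nonterminal
Classification: Type 3 (Regular)


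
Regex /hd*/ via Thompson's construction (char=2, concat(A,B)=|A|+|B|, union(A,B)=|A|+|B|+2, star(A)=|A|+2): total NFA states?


Syntax tree has 2 char leaf(s), 0 union(s), 1 star(s)
chars contribute 2×2 = 4; each union adds +2; each star adds +2
Total: 4 + 0 + 2 = 6 states


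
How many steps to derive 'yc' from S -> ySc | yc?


Derivation: S => yc
Steps: 1


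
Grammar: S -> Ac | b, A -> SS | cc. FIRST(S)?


Per alternative of S: FIRST(Ac) = {b, c}; FIRST(b) = {b}
FIRST(S) = {b, c}


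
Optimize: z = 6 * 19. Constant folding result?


6 * 19 = 114 at compile time
Optimized: z = 114


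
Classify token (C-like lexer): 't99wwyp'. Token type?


Pattern: letter/underscore followed by alphanumerics, not a keyword
Type: IDENTIFIER


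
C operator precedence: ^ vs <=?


'<=' is relational (level 7); '^' is bitwise XOR (level 4)
Higher level binds tighter
'<=' has higher precedence than '^'


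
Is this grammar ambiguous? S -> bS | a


right-linear, alternatives start with distinct terminals 'b' vs 'a': unique leftmost derivation
Unambiguous


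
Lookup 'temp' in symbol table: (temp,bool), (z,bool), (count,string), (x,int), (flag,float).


Lookup 'temp' → type bool


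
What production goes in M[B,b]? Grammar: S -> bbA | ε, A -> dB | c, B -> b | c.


For [B, b]: 'b' ∈ FIRST(b)
Entry: B -> b


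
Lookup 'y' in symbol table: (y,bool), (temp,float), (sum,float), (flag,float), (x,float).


Lookup 'y' → type bool


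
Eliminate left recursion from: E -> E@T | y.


Left-recursive alternatives: E@T; non-recursive: y
Introduce E': E -> yE', E' -> @TE' | ε


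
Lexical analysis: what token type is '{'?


Pattern: delimiter/punctuation
Type: PUNCTUATION


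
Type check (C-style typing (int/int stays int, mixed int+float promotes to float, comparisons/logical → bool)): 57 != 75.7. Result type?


Operand types: int != float
Rule: comparison yields bool
Result type: bool


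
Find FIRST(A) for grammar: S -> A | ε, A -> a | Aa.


Per alternative of A: FIRST(a) = {a}; FIRST(Aa) = {a}
FIRST(A) = {a}


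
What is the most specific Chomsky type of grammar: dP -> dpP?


LHS has context (more than one symbol) and |LHS| ≤ |RHS|
Classification: Type 1 (Context-Sensitive)


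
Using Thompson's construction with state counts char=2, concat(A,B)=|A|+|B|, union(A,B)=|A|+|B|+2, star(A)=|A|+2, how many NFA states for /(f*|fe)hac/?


Syntax tree has 6 char leaf(s), 1 union(s), 1 star(s)
chars contribute 6×2 = 12; each union adds +2; each star adds +2
Total: 12 + 2 + 2 = 16 states


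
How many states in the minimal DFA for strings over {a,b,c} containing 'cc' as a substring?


KMP-style automaton: 2 progress states + 1 absorbing accept = 3
Minimal DFA: 3 states


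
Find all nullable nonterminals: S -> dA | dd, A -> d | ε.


A nonterminal is nullable iff some alternative derives ε (directly, or every symbol in it is nullable)
Nullable: {A}


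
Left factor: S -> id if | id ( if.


Common prefix: 'id'
Factored: S -> id S', S' -> if | ( if


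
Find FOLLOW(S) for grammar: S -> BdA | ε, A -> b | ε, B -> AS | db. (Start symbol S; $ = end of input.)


$ ∈ FOLLOW(S). For each A -> αBβ: add FIRST(β)\{ε} to FOLLOW(B); if β nullable, add FOLLOW(A).
FOLLOW(S) = {$, d}


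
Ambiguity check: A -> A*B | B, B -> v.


precedence layered via separate nonterminal B: deterministic
Unambiguous


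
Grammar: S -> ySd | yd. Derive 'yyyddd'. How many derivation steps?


Derivation: S => ySd => yySdd => yyyddd
Steps: 3


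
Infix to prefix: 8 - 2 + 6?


left-to-right (same/higher precedence on left): tree is (+ (- 8 2) 6)
Prefix: + - 8 2 6


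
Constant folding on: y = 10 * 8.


10 * 8 = 80 at compile time
Optimized: y = 80


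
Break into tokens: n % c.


Scan left to right, longest-match per lexeme
Tokens: ID(n), OP(%), ID(c)


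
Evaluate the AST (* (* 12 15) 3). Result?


Evaluate inner: (* 12 15) = 180
Evaluate root: (* 180 3) = 540
Result: 540


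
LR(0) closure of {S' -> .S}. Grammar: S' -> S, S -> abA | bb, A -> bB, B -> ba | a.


Start: S' -> .S
For each item with dot before a nonterminal B, add B -> .γ for every B-production
Closure: [S' -> .S, S -> .abA, S -> .bb]


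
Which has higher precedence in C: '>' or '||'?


'>' is relational (level 7); '||' is logical OR (level 1)
Higher level binds tighter
'>' has higher precedence than '||'


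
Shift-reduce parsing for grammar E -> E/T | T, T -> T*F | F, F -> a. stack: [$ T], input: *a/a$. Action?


shift '*' to continue T -> T*F
Action: shift


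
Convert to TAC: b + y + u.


Break into single-operator statements:
t1 = b + y
t2 = t1 + u


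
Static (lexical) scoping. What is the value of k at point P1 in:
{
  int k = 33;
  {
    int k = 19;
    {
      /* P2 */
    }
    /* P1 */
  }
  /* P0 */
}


k declared in the same block as P1
k = 19


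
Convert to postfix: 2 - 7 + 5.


Left to right (same or higher precedence on left)
Postfix: 2 7 - 5 +


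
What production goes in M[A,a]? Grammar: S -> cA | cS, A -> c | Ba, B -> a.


For [A, a]: 'a' ∈ FIRST(Ba)
Entry: A -> Ba


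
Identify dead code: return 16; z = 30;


statement follows a return and is unreachable
Dead: 'z = 30'


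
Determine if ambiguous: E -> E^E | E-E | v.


'v^v-v' has two parse trees (no precedence encoded between ^ and -)
Ambiguous


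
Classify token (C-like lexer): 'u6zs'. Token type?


Pattern: letter/underscore followed by alphanumerics, not a keyword
Type: IDENTIFIER


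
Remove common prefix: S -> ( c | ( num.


Common prefix: '('
Factored: S -> ( S', S' -> c | num


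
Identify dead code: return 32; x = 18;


statement follows a return and is unreachable
Dead: 'x = 18'


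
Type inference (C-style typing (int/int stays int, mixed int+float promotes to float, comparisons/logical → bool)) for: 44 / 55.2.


Operand types: int / float
Rule: mixed int/float promotes to float; int/int stays int
Result type: float


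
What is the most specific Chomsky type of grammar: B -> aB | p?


Right-linear: every RHS is a terminal or a terminal followed by one nonterminal
Classification: Type 3 (Regular)


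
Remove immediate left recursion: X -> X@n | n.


Left-recursive alternatives: X@n; non-recursive: n
Introduce X': X -> nX', X' -> @nX' | ε


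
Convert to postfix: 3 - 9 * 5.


* has higher precedence, evaluate 9*5 first
Postfix: 3 9 5 * -


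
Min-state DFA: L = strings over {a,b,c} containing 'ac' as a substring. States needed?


KMP-style automaton: 2 progress states + 1 absorbing accept = 3
Minimal DFA: 3 states


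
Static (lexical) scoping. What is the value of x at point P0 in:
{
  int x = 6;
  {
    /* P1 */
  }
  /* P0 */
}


x declared in the same block as P0
x = 6


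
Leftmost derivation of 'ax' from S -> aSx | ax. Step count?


Derivation: S => ax
Steps: 1


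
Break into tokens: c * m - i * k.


Scan left to right, longest-match per lexeme
Tokens: ID(c), OP(*), ID(m), OP(-), ID(i), OP(*), ID(k)


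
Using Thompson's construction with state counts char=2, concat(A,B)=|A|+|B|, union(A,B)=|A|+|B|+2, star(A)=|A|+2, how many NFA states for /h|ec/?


Syntax tree has 3 char leaf(s), 1 union(s), 0 star(s)
chars contribute 3×2 = 6; each union adds +2; each star adds +2
Total: 6 + 2 + 0 = 8 states


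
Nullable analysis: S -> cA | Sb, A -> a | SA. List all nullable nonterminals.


A nonterminal is nullable iff some alternative derives ε (directly, or every symbol in it is nullable)
Nullable: {}


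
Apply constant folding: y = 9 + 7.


9 + 7 = 16 at compile time
Optimized: y = 16


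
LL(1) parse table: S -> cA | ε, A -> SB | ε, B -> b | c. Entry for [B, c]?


For [B, c]: 'c' ∈ FIRST(c)
Entry: B -> c


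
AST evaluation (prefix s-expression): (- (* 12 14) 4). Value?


Evaluate inner: (* 12 14) = 168
Evaluate root: (- 168 4) = 164
Result: 164


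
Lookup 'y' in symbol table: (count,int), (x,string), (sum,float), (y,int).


Lookup 'y' → type int


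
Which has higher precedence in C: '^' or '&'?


'&' is bitwise AND (level 5); '^' is bitwise XOR (level 4)
Higher level binds tighter
'&' has higher precedence than '^'


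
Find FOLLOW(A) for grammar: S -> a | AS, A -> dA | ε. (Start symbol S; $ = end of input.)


$ ∈ FOLLOW(S). For each A -> αBβ: add FIRST(β)\{ε} to FOLLOW(B); if β nullable, add FOLLOW(A).
FOLLOW(A) = {a, d}


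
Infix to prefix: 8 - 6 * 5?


'*' binds tighter: tree is (- 8 (* 6 5))
Prefix: - 8 * 6 5


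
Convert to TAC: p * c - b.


Break into single-operator statements:
t1 = p * c
t2 = t1 - b


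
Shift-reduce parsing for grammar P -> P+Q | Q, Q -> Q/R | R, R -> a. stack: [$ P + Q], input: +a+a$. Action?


handle 'P+Q' on top; lookahead ∈ FOLLOW(P) = {+, $}
Action: reduce (P -> P+Q)


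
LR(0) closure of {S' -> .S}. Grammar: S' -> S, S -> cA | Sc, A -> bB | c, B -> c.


Start: S' -> .S
For each item with dot before a nonterminal B, add B -> .γ for every B-production
Closure: [S' -> .S, S -> .cA, S -> .Sc]


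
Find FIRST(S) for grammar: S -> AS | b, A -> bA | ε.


Per alternative of S: FIRST(AS) = {b}; FIRST(b) = {b}
FIRST(S) = {b}


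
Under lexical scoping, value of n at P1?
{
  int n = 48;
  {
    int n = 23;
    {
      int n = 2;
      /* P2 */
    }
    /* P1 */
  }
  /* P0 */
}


n declared in the same block as P1
n = 23


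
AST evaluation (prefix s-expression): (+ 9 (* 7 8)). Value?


Evaluate inner: (* 7 8) = 56
Evaluate root: (+ 9 56) = 65
Result: 65


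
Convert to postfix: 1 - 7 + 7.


Left to right (same or higher precedence on left)
Postfix: 1 7 - 7 +


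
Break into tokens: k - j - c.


Scan left to right, longest-match per lexeme
Tokens: ID(k), OP(-), ID(j), OP(-), ID(c)


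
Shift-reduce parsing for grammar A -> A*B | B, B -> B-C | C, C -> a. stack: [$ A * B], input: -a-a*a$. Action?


'-' can extend B; shift to build B -> B-C
Action: shift


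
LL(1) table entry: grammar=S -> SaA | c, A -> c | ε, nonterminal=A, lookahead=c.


For [A, c]: 'c' ∈ FIRST(c)
Entry: A -> c


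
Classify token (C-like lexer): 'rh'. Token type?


Pattern: letter/underscore followed by alphanumerics, not a keyword
Type: IDENTIFIER


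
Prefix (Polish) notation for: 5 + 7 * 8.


'*' binds tighter: tree is (+ 5 (* 7 8))
Prefix: + 5 * 7 8


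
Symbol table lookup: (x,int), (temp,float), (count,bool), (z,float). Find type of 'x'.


Lookup 'x' → type int


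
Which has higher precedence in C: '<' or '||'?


'<' is relational (level 7); '||' is logical OR (level 1)
Higher level binds tighter
'<' has higher precedence than '||'


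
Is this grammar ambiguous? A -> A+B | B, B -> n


precedence layered via separate nonterminal B: deterministic
Unambiguous


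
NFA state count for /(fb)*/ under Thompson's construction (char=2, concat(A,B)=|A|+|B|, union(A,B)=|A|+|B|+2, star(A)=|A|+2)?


Syntax tree has 2 char leaf(s), 0 union(s), 1 star(s)
chars contribute 2×2 = 4; each union adds +2; each star adds +2
Total: 4 + 0 + 2 = 6 states


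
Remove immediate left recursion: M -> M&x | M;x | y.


Left-recursive alternatives: M&x, M;x; non-recursive: y
Introduce M': M -> yM', M' -> &xM' | ;xM' | ε


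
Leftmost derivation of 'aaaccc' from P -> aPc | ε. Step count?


Derivation: P => aPc => aaPcc => aaaPccc => aaaccc
Steps: 4


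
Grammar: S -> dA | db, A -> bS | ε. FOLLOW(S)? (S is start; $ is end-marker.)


$ ∈ FOLLOW(S). For each A -> αBβ: add FIRST(β)\{ε} to FOLLOW(B); if β nullable, add FOLLOW(A).
FOLLOW(S) = {$}


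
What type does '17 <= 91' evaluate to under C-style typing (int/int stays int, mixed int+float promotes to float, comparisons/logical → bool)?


Operand types: int <= int
Rule: comparison yields bool
Result type: bool


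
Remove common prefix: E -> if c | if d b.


Common prefix: 'if'
Factored: E -> if E', E' -> c | d b


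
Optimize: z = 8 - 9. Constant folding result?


8 - 9 = -1 at compile time
Optimized: z = -1


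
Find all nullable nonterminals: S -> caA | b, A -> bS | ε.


A nonterminal is nullable iff some alternative derives ε (directly, or every symbol in it is nullable)
Nullable: {A}


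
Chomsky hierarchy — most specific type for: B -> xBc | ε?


Single nonterminal LHS, but x^n c^n is not regular
Classification: Type 2 (Context-Free)


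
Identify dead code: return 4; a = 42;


statement follows a return and is unreachable
Dead: 'a = 42'


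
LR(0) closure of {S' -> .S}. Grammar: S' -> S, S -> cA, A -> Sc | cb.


Start: S' -> .S
For each item with dot before a nonterminal B, add B -> .γ for every B-production
Closure: [S' -> .S, S -> .cA]


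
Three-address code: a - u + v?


Break into single-operator statements:
t1 = a - u
t2 = t1 + v


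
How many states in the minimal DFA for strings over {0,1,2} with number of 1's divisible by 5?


Track (count of 1) mod 5: states 0..4, accept at 0
Minimal DFA: 5 states


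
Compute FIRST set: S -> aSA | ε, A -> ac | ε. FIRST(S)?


Per alternative of S: FIRST(aSA) = {a}; FIRST(ε) = {ε}
FIRST(S) = {a, ε}


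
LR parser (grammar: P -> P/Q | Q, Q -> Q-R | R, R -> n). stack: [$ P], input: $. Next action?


start symbol P on stack, input exhausted
Action: accept


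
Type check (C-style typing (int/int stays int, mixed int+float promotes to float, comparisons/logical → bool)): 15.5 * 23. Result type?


Operand types: float * int
Rule: mixed int/float promotes to float; int/int stays int
Result type: float


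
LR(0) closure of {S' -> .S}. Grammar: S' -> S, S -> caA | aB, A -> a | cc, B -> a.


Start: S' -> .S
For each item with dot before a nonterminal B, add B -> .γ for every B-production
Closure: [S' -> .S, S -> .caA, S -> .aB]


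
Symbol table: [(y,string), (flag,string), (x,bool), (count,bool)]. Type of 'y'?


Lookup 'y' → type string


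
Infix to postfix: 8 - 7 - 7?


Left to right (same or higher precedence on left)
Postfix: 8 7 - 7 -


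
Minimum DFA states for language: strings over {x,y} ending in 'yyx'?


Track the longest suffix of input matching a prefix of 'yyx': 4 classes (prefixes of length 0..3)
Minimal DFA: 4 states


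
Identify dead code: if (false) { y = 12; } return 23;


condition is constant false, so the whole block is unreachable
Dead: 'if (false) { y = 12; }'


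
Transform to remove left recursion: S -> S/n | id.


Left-recursive alternatives: S/n; non-recursive: id
Introduce S': S -> idS', S' -> /nS' | ε


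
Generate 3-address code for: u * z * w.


Break into single-operator statements:
t1 = u * z
t2 = t1 * w


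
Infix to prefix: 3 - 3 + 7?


left-to-right (same/higher precedence on left): tree is (+ (- 3 3) 7)
Prefix: + - 3 3 7


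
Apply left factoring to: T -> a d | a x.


Common prefix: 'a'
Factored: T -> a T', T' -> d | x


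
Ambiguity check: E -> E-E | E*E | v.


'v-v*v' has two parse trees (no precedence encoded between - and *)
Ambiguous


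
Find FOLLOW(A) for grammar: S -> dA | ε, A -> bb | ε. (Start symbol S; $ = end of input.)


$ ∈ FOLLOW(S). For each A -> αBβ: add FIRST(β)\{ε} to FOLLOW(B); if β nullable, add FOLLOW(A).
FOLLOW(A) = {$}


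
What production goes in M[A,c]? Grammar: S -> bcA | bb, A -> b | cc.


For [A, c]: 'c' ∈ FIRST(cc)
Entry: A -> cc


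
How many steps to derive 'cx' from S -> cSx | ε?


Derivation: S => cSx => cx
Steps: 2


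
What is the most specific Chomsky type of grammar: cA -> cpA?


LHS has context (more than one symbol) and |LHS| ≤ |RHS|
Classification: Type 1 (Context-Sensitive)


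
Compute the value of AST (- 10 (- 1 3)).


Evaluate inner: (- 1 3) = -2
Evaluate root: (- 10 -2) = 12
Result: 12


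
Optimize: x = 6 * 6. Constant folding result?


6 * 6 = 36 at compile time
Optimized: x = 36


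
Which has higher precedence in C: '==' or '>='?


'>=' is relational (level 7); '==' is equality (level 6)
Higher level binds tighter
'>=' has higher precedence than '=='


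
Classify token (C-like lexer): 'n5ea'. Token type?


Pattern: letter/underscore followed by alphanumerics, not a keyword
Type: IDENTIFIER


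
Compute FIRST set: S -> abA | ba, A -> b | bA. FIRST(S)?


Per alternative of S: FIRST(abA) = {a}; FIRST(ba) = {b}
FIRST(S) = {a, b}


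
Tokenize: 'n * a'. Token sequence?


Scan left to right, longest-match per lexeme
Tokens: ID(n), OP(*), ID(a)


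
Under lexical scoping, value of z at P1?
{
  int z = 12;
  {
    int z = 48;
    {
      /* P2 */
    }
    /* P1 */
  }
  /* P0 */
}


z declared in the same block as P1
z = 48


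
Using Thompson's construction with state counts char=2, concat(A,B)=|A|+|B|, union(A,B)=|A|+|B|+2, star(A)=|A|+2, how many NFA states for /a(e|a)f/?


Syntax tree has 4 char leaf(s), 1 union(s), 0 star(s)
chars contribute 4×2 = 8; each union adds +2; each star adds +2
Total: 8 + 2 + 0 = 10 states


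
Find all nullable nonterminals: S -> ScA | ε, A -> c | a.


A nonterminal is nullable iff some alternative derives ε (directly, or every symbol in it is nullable)
Nullable: {S}


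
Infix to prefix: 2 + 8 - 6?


left-to-right (same/higher precedence on left): tree is (- (+ 2 8) 6)
Prefix: - + 2 8 6


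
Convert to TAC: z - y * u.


Break into single-operator statements:
t1 = y * u
t2 = z - t1


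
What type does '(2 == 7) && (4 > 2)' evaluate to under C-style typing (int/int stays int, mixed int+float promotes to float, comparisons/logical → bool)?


Operand types: bool && bool
Rule: logical operators take bool operands and yield bool
Result type: bool


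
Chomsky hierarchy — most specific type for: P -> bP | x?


Right-linear: every RHS is a terminal or a terminal followed by one nonterminal
Classification: Type 3 (Regular)


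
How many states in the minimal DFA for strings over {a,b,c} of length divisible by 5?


Track length mod 5: states 0..4, accept at 0
Minimal DFA: 5 states


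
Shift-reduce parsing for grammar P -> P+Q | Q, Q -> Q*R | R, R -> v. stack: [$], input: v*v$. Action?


no handle on stack; shift 'v'
Action: shift


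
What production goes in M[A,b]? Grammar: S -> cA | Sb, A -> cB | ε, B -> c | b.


For [A, b]: ε is nullable and 'b' ∈ FOLLOW(A)
Entry: A -> ε


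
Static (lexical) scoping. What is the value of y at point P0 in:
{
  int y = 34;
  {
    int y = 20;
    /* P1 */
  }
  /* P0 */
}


y declared in the same block as P0
y = 34


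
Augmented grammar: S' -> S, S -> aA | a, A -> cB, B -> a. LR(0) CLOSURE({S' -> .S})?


Start: S' -> .S
For each item with dot before a nonterminal B, add B -> .γ for every B-production
Closure: [S' -> .S, S -> .aA, S -> .a]


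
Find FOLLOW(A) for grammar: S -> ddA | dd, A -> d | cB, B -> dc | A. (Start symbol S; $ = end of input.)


$ ∈ FOLLOW(S). For each A -> αBβ: add FIRST(β)\{ε} to FOLLOW(B); if β nullable, add FOLLOW(A).
FOLLOW(A) = {$}


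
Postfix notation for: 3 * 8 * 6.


Left to right (same or higher precedence on left)
Postfix: 3 8 * 6 *


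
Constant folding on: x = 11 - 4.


11 - 4 = 7 at compile time
Optimized: x = 7


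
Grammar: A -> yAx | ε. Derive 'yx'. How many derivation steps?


Derivation: A => yAx => yx
Steps: 2


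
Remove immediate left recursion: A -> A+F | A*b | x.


Left-recursive alternatives: A+F, A*b; non-recursive: x
Introduce A': A -> xA', A' -> +FA' | *bA' | ε


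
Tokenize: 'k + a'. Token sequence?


Scan left to right, longest-match per lexeme
Tokens: ID(k), OP(+), ID(a)


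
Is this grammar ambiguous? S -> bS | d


right-linear, alternatives start with distinct terminals 'b' vs 'd': unique leftmost derivation
Unambiguous


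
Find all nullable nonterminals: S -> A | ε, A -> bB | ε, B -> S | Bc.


A nonterminal is nullable iff some alternative derives ε (directly, or every symbol in it is nullable)
Nullable: {A, B, S}


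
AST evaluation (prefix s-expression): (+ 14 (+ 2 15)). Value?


Evaluate inner: (+ 2 15) = 17
Evaluate root: (+ 14 17) = 31
Result: 31


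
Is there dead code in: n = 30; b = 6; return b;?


n is assigned but never read
Dead: 'n = 30'


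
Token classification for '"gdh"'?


Pattern: double-quoted sequence
Type: STRING_LITERAL


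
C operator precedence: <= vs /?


'/' is multiplicative (level 10); '<=' is relational (level 7)
Higher level binds tighter
'/' has higher precedence than '<='


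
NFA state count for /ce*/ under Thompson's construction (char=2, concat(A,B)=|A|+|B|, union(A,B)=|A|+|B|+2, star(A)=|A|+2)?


Syntax tree has 2 char leaf(s), 0 union(s), 1 star(s)
chars contribute 2×2 = 4; each union adds +2; each star adds +2
Total: 4 + 0 + 2 = 6 states


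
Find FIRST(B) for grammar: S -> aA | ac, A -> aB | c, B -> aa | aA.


Per alternative of B: FIRST(aa) = {a}; FIRST(aA) = {a}
FIRST(B) = {a}


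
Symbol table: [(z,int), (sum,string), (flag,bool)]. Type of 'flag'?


Lookup 'flag' → type bool


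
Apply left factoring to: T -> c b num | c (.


Common prefix: 'c'
Factored: T -> c T', T' -> b num | (


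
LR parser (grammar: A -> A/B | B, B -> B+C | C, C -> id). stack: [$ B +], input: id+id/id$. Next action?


no handle; shift 'id'
Action: shift


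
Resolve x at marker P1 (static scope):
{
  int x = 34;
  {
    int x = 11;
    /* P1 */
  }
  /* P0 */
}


x declared in the same block as P1
x = 11


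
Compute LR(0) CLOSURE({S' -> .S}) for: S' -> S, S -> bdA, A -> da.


Start: S' -> .S
For each item with dot before a nonterminal B, add B -> .γ for every B-production
Closure: [S' -> .S, S -> .bdA]


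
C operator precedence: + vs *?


'*' is multiplicative (level 10); '+' is additive (level 9)
Higher level binds tighter
'*' has higher precedence than '+'


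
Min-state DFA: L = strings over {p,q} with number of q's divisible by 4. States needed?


Track (count of q) mod 4: states 0..3, accept at 0
Minimal DFA: 4 states


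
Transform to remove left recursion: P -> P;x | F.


Left-recursive alternatives: P;x; non-recursive: F
Introduce P': P -> FP', P' -> ;xP' | ε


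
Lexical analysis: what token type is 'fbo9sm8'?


Pattern: letter/underscore followed by alphanumerics, not a keyword
Type: IDENTIFIER


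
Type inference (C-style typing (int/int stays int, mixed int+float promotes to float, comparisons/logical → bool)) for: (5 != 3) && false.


Operand types: bool && bool
Rule: logical operators take bool operands and yield bool
Result type: bool


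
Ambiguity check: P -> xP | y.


right-linear, alternatives start with distinct terminals 'x' vs 'y': unique leftmost derivation
Unambiguous


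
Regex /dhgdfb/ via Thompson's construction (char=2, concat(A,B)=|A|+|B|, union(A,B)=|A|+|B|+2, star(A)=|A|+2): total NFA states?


Syntax tree has 6 char leaf(s), 0 union(s), 0 star(s)
chars contribute 6×2 = 12; each union adds +2; each star adds +2
Total: 12 + 0 + 0 = 12 states


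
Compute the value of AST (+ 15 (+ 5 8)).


Evaluate inner: (+ 5 8) = 13
Evaluate root: (+ 15 13) = 28
Result: 28


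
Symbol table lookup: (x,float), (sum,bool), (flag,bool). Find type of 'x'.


Lookup 'x' → type float


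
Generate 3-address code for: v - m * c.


Break into single-operator statements:
t1 = m * c
t2 = v - t1


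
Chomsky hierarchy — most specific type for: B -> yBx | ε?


Single nonterminal LHS, but y^n x^n is not regular
Classification: Type 2 (Context-Free)


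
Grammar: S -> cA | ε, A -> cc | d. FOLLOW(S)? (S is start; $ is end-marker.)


$ ∈ FOLLOW(S). For each A -> αBβ: add FIRST(β)\{ε} to FOLLOW(B); if β nullable, add FOLLOW(A).
FOLLOW(S) = {$}


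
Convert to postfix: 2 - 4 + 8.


Left to right (same or higher precedence on left)
Postfix: 2 4 - 8 +


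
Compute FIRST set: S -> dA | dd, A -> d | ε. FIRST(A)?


Per alternative of A: FIRST(d) = {d}; FIRST(ε) = {ε}
FIRST(A) = {d, ε}


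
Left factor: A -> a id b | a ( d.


Common prefix: 'a'
Factored: A -> a A', A' -> id b | ( d


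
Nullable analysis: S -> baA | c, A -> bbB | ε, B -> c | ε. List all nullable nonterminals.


A nonterminal is nullable iff some alternative derives ε (directly, or every symbol in it is nullable)
Nullable: {A, B}


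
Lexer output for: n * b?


Scan left to right, longest-match per lexeme
Tokens: ID(n), OP(*), ID(b)


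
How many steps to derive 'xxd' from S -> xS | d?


Derivation: S => xS => xxS => xxd
Steps: 3


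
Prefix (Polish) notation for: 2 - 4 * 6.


'*' binds tighter: tree is (- 2 (* 4 6))
Prefix: - 2 * 4 6


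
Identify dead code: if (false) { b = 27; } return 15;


condition is constant false, so the whole block is unreachable
Dead: 'if (false) { b = 27; }'


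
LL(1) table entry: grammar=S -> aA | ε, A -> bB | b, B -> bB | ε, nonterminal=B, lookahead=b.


For [B, b]: 'b' ∈ FIRST(bB)
Entry: B -> bB


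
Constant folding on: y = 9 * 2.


9 * 2 = 18 at compile time
Optimized: y = 18


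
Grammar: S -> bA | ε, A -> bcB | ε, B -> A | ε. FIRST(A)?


Per alternative of A: FIRST(bcB) = {b}; FIRST(ε) = {ε}
FIRST(A) = {b, ε}


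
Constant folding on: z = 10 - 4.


10 - 4 = 6 at compile time
Optimized: z = 6


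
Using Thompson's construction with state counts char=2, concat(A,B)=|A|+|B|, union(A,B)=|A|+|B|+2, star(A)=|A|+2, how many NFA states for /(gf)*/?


Syntax tree has 2 char leaf(s), 0 union(s), 1 star(s)
chars contribute 2×2 = 4; each union adds +2; each star adds +2
Total: 4 + 0 + 2 = 6 states


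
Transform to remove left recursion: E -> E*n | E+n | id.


Left-recursive alternatives: E*n, E+n; non-recursive: id
Introduce E': E -> idE', E' -> *nE' | +nE' | ε


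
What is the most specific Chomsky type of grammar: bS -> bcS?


LHS has context (more than one symbol) and |LHS| ≤ |RHS|
Classification: Type 1 (Context-Sensitive)


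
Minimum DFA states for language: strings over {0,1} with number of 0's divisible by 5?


Track (count of 0) mod 5: states 0..4, accept at 0
Minimal DFA: 5 states


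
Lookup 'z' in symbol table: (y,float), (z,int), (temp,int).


Lookup 'z' → type int


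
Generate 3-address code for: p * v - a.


Break into single-operator statements:
t1 = p * v
t2 = t1 - a


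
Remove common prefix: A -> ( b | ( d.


Common prefix: '('
Factored: A -> ( A', A' -> b | d


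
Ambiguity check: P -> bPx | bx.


balanced b^n…x^n: each string has a unique parse
Unambiguous


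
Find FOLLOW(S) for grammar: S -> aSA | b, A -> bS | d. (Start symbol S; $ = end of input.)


$ ∈ FOLLOW(S). For each A -> αBβ: add FIRST(β)\{ε} to FOLLOW(B); if β nullable, add FOLLOW(A).
FOLLOW(S) = {$, b, d}


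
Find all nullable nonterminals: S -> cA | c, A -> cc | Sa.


A nonterminal is nullable iff some alternative derives ε (directly, or every symbol in it is nullable)
Nullable: {}


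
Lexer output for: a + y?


Scan left to right, longest-match per lexeme
Tokens: ID(a), OP(+), ID(y)


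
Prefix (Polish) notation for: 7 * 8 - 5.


left-to-right (same/higher precedence on left): tree is (- (* 7 8) 5)
Prefix: - * 7 8 5


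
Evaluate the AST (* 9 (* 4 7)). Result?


Evaluate inner: (* 4 7) = 28
Evaluate root: (* 9 28) = 252
Result: 252


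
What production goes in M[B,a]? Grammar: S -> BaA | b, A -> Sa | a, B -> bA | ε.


For [B, a]: ε is nullable and 'a' ∈ FOLLOW(B)
Entry: B -> ε


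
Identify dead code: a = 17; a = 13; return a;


first assignment to a is overwritten before any read
Dead: 'a = 17'


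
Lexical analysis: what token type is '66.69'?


Pattern: digits with a decimal point
Type: FLOAT_LITERAL


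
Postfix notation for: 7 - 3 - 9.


Left to right (same or higher precedence on left)
Postfix: 7 3 - 9 -


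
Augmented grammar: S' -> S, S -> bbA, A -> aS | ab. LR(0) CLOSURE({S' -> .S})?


Start: S' -> .S
For each item with dot before a nonterminal B, add B -> .γ for every B-production
Closure: [S' -> .S, S -> .bbA]


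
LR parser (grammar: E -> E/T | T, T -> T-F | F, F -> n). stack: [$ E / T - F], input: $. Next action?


handle 'T-F' on top
Action: reduce (T -> T-F)


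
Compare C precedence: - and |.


'-' is additive (level 9); '|' is bitwise OR (level 3)
Higher level binds tighter
'-' has higher precedence than '|'


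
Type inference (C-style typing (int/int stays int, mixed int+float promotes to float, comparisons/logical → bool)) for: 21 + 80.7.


Operand types: int + float
Rule: mixed int/float promotes to float; int/int stays int
Result type: float


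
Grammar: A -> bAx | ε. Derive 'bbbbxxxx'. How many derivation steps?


Derivation: A => bAx => bbAxx => bbbAxxx => bbbbAxxxx => bbbbxxxx
Steps: 5


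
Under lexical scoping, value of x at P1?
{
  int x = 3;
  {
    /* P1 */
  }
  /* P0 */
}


P1's block does not declare x; resolves to the enclosing declaration at depth 0
x = 3


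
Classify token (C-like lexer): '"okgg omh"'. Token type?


Pattern: double-quoted sequence
Type: STRING_LITERAL


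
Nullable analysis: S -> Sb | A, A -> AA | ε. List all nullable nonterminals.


A nonterminal is nullable iff some alternative derives ε (directly, or every symbol in it is nullable)
Nullable: {A, S}


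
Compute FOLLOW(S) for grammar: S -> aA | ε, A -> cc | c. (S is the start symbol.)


$ ∈ FOLLOW(S). For each A -> αBβ: add FIRST(β)\{ε} to FOLLOW(B); if β nullable, add FOLLOW(A).
FOLLOW(S) = {$}
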